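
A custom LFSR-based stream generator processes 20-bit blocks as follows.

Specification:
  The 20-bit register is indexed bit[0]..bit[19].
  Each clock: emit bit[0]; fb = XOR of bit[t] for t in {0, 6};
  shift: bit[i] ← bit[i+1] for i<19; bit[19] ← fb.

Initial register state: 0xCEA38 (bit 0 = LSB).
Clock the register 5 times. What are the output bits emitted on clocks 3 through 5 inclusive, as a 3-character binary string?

reg_0 = 0xCEA38
clock 1: out=0, reg = 0x6751C
clock 2: out=0, reg = 0x33A8E
clock 3: out=0, reg = 0x19D47
clock 4: out=1, reg = 0x0CEA3
clock 5: out=1, reg = 0x86751

011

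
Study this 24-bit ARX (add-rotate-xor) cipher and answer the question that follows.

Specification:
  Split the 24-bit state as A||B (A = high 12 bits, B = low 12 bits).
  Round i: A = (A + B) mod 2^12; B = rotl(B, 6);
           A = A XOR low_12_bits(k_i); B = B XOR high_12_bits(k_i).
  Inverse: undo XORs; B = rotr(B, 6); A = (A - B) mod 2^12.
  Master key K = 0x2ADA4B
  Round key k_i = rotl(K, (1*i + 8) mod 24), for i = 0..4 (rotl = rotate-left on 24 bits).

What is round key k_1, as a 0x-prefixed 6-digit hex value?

K = 0x2ADA4B
k_0 = rotl(K, (1*0+8) mod 24) = rotl(K, 8) = 0xDA4B2A
k_1 = rotl(K, (1*1+8) mod 24) = rotl(K, 9) = 0xB49655

0xB49655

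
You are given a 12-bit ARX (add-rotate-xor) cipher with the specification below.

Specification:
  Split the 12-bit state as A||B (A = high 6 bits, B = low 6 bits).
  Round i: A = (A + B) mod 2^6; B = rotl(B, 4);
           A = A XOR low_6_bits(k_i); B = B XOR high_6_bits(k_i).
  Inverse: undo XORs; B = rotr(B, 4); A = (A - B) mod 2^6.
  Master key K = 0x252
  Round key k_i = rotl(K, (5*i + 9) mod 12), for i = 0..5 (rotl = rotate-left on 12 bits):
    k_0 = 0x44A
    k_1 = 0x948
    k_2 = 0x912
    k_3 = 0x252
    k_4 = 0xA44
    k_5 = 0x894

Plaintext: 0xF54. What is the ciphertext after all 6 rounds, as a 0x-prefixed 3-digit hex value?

s_0 = plaintext = 0xF54
s_1 = Round(s_0, k_0) = 0x6D4
s_2 = Round(s_1, k_1) = 0x9E0
s_3 = Round(s_2, k_2) = 0x56C
s_4 = Round(s_3, k_3) = 0x4C2
s_5 = Round(s_4, k_4) = 0x449
s_6 = Round(s_5, k_5) = 0x3B0

0x3B0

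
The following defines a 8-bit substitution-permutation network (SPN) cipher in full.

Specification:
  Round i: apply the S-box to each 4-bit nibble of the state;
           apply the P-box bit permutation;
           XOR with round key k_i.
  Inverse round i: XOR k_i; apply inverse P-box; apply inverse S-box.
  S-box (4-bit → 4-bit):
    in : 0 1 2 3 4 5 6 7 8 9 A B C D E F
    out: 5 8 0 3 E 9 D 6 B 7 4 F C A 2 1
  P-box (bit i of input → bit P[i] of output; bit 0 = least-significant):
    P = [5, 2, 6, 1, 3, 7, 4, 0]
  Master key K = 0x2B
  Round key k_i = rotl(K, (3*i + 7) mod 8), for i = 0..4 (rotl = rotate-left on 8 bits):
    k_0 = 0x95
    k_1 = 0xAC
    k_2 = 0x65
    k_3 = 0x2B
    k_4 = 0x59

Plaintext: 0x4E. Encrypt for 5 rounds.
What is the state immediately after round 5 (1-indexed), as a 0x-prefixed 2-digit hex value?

0xB7

s_0 = plaintext = 0x4E
s_1 = Round(s_0, k_0) = 0x00
s_2 = Round(s_1, k_1) = 0xD4
s_3 = Round(s_2, k_2) = 0xA2
s_4 = Round(s_3, k_3) = 0x3B
s_5 = Round(s_4, k_4) = 0xB7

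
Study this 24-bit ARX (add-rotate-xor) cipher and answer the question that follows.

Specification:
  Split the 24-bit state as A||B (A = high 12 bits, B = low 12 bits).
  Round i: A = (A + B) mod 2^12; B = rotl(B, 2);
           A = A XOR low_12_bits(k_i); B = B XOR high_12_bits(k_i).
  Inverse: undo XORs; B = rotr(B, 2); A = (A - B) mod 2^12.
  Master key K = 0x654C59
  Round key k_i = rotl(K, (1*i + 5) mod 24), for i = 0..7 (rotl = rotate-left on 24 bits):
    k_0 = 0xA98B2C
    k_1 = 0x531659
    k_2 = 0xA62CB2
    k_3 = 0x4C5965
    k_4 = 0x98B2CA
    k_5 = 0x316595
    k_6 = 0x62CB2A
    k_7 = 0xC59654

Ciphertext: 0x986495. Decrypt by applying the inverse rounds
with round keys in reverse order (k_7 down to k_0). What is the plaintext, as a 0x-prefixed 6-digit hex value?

0x9B7F37

s_0 = ciphertext = 0x986495
s_1 = InvRound(s_0, k_7) = 0xD9F233
s_2 = InvRound(s_1, k_6) = 0x9AED07
s_3 = InvRound(s_2, k_5) = 0x4B7784
s_4 = InvRound(s_3, k_4) = 0x6FAF83
s_5 = InvRound(s_4, k_3) = 0x4CEAD1
s_6 = InvRound(s_5, k_2) = 0xC50C2C
s_7 = InvRound(s_6, k_1) = 0x3C2647
s_8 = InvRound(s_7, k_0) = 0x9B7F37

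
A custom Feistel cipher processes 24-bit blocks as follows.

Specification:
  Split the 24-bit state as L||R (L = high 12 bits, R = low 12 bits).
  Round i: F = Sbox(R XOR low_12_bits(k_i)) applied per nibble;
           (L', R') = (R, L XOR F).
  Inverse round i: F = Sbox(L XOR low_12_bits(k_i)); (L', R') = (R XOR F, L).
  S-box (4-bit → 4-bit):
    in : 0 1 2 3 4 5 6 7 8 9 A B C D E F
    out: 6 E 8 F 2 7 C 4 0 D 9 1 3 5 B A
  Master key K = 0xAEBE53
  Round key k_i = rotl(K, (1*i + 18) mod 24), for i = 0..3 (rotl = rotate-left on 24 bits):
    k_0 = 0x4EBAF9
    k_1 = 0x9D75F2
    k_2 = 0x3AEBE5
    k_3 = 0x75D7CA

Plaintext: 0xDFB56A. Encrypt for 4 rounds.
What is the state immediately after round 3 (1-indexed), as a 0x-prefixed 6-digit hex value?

0xD36B7B

s_0 = plaintext = 0xDFB56A
s_1 = Round(s_0, k_0) = 0x56A724
s_2 = Round(s_1, k_1) = 0x724D36
s_3 = Round(s_2, k_2) = 0xD36B7B
s_4 = Round(s_3, k_3) = 0xB7BE28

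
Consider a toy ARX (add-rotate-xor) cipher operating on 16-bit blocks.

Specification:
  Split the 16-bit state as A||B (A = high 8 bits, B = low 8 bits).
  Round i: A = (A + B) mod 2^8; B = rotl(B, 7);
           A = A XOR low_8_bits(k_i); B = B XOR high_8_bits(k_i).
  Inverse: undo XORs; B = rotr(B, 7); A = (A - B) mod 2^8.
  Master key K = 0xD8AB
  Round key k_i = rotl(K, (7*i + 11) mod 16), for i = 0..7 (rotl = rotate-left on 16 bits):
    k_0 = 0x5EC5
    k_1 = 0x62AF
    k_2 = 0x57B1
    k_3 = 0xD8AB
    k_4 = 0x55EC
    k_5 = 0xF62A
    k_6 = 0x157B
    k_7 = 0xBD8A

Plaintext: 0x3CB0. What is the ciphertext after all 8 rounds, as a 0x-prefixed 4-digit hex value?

s_0 = plaintext = 0x3CB0
s_1 = Round(s_0, k_0) = 0x2906
s_2 = Round(s_1, k_1) = 0x8061
s_3 = Round(s_2, k_2) = 0x50E7
s_4 = Round(s_3, k_3) = 0x9C2B
s_5 = Round(s_4, k_4) = 0x2BC0
s_6 = Round(s_5, k_5) = 0xC196
s_7 = Round(s_6, k_6) = 0x2C5E
s_8 = Round(s_7, k_7) = 0x0092

0x0092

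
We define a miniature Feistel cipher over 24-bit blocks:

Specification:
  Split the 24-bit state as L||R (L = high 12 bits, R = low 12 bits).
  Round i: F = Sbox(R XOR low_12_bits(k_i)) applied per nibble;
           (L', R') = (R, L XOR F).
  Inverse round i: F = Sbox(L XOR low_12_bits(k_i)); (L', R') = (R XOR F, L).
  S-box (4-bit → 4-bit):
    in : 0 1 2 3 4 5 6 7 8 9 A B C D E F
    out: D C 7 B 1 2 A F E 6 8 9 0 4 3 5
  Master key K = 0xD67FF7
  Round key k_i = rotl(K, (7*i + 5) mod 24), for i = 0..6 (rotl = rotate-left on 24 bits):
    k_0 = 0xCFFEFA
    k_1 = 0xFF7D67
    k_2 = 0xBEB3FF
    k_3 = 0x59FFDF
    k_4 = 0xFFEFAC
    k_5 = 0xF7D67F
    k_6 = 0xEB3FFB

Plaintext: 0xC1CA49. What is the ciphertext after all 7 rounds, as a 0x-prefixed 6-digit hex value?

0x03527C

s_0 = plaintext = 0xC1CA49
s_1 = Round(s_0, k_0) = 0xA49D87
s_2 = Round(s_1, k_1) = 0xD87774
s_3 = Round(s_2, k_2) = 0x774C6E
s_4 = Round(s_3, k_3) = 0xC6ECE8
s_5 = Round(s_4, k_4) = 0xCE877F
s_6 = Round(s_5, k_5) = 0x77F035
s_7 = Round(s_6, k_6) = 0x03527C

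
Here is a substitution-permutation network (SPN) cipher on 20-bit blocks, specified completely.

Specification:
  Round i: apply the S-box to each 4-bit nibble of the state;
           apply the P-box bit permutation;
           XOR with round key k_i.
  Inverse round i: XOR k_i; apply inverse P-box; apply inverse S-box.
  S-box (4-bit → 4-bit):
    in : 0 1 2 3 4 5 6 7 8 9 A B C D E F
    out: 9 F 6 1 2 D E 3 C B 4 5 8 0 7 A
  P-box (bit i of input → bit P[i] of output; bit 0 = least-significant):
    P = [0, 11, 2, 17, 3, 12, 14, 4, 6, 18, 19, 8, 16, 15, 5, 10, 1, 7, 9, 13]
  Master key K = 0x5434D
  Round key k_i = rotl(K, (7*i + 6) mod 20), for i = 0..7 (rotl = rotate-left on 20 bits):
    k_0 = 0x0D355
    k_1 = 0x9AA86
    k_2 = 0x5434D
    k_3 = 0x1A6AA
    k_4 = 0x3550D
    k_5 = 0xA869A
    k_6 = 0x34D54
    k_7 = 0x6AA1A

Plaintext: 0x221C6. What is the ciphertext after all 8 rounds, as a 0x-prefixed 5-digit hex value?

0x00BBB

s_0 = plaintext = 0x221C6
s_1 = Round(s_0, k_0) = 0xE58A1
s_2 = Round(s_1, k_1) = 0x2E521
s_3 = Round(s_2, k_2) = 0xE98A8
s_4 = Round(s_3, k_3) = 0xA612C
s_5 = Round(s_4, k_4) = 0xD826D
s_6 = Round(s_5, k_5) = 0x6D2AA
s_7 = Round(s_6, k_6) = 0xF2FD0
s_8 = Round(s_7, k_7) = 0x00BBB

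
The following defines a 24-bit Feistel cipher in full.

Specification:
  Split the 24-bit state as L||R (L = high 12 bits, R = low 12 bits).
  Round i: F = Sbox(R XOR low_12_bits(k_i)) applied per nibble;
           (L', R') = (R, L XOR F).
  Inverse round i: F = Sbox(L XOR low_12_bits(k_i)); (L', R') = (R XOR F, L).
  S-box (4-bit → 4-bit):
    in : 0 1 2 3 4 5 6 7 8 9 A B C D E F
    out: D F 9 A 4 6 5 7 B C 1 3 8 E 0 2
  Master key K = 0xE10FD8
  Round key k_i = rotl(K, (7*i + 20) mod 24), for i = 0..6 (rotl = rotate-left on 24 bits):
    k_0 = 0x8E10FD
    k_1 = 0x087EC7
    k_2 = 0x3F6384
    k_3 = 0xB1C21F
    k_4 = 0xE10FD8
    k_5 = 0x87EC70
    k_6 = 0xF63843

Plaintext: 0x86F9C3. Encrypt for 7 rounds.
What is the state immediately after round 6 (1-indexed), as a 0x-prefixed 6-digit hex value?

s_0 = plaintext = 0x86F9C3
s_1 = Round(s_0, k_0) = 0x9C34CF
s_2 = Round(s_1, k_1) = 0x4CF818
s_3 = Round(s_2, k_2) = 0x818707
s_4 = Round(s_3, k_3) = 0x707EE3
s_5 = Round(s_4, k_4) = 0xEE38A4
s_6 = Round(s_5, k_5) = 0x8A4A07
s_7 = Round(s_6, k_6) = 0xA071E0

0x8A4A07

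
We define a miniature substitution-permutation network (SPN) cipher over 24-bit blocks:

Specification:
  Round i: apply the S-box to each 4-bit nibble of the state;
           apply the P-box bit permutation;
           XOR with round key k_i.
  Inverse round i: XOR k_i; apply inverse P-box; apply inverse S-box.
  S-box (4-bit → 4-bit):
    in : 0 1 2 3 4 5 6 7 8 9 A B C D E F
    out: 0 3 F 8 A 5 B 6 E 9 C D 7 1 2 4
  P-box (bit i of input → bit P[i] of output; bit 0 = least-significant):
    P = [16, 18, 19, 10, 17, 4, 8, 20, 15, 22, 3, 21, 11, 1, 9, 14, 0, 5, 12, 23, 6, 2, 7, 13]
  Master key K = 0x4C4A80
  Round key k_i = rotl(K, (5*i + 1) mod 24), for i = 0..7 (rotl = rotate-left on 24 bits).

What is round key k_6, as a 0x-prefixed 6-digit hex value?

0x254026

K = 0x4C4A80
k_0 = rotl(K, (5*0+1) mod 24) = rotl(K, 1) = 0x989500
k_1 = rotl(K, (5*1+1) mod 24) = rotl(K, 6) = 0x12A013
k_2 = rotl(K, (5*2+1) mod 24) = rotl(K, 11) = 0x540262
k_3 = rotl(K, (5*3+1) mod 24) = rotl(K, 16) = 0x804C4A
k_4 = rotl(K, (5*4+1) mod 24) = rotl(K, 21) = 0x098950
k_5 = rotl(K, (5*5+1) mod 24) = rotl(K, 2) = 0x312A01
k_6 = rotl(K, (5*6+1) mod 24) = rotl(K, 7) = 0x254026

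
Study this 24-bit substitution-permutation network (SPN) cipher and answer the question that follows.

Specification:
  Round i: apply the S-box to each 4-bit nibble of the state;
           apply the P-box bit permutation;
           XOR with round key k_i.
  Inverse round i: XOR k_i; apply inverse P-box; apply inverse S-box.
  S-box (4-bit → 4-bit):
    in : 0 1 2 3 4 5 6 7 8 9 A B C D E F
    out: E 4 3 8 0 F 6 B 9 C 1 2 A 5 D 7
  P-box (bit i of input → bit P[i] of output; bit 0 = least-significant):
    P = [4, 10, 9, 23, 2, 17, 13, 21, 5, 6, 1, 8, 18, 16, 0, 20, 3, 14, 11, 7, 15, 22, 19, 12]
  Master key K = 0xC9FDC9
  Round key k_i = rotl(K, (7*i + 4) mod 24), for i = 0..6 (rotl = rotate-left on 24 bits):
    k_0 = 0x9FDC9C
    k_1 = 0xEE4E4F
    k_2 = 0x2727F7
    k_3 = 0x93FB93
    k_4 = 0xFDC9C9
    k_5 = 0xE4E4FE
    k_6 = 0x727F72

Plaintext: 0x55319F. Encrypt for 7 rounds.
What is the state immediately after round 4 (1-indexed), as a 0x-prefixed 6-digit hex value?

s_0 = plaintext = 0x55319F
s_1 = Round(s_0, k_0) = 0xE72206
s_2 = Round(s_1, k_1) = 0xC1B8A7
s_3 = Round(s_2, k_2) = 0xE63AC3
s_4 = Round(s_3, k_3) = 0x2923B3
s_5 = Round(s_4, k_4) = 0x3A4049
s_6 = Round(s_5, k_5) = 0x64F7B4
s_7 = Round(s_6, k_6) = 0x3D7E13

0x2923B3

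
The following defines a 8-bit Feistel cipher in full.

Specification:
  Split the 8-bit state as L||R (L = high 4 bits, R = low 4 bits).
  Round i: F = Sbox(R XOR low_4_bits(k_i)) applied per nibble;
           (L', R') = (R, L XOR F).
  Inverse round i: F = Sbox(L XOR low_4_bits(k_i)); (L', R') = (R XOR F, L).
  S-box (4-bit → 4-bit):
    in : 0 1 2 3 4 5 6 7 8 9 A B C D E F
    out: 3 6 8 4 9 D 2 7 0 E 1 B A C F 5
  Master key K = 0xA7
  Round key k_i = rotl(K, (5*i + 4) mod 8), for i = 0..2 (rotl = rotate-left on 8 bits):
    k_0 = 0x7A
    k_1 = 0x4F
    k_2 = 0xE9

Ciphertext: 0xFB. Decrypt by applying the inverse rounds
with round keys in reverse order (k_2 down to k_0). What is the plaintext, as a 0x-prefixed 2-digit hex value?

0xED

s_0 = ciphertext = 0xFB
s_1 = InvRound(s_0, k_2) = 0x9F
s_2 = InvRound(s_1, k_1) = 0xD9
s_3 = InvRound(s_2, k_0) = 0xED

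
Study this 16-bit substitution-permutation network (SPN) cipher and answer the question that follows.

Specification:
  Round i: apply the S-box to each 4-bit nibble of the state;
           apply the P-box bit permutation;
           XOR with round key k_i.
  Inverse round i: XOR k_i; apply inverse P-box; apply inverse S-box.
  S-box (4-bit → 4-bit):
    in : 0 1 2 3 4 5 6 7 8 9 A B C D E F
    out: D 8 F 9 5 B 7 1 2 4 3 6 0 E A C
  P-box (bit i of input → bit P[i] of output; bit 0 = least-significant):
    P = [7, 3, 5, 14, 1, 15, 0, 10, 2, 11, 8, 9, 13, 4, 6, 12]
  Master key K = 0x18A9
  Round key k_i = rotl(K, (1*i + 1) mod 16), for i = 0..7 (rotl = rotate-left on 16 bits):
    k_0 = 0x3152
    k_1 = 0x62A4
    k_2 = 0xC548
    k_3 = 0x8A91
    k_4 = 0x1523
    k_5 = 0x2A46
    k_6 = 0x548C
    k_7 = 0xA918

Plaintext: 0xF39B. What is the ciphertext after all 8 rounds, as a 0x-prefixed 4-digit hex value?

0xC8E3

s_0 = plaintext = 0xF39B
s_1 = Round(s_0, k_0) = 0x233F
s_2 = Round(s_1, k_1) = 0x14D2
s_3 = Round(s_2, k_2) = 0x10E5
s_4 = Round(s_3, k_3) = 0x5D1D
s_5 = Round(s_4, k_4) = 0x6A1B
s_6 = Round(s_5, k_5) = 0x063A
s_7 = Round(s_6, k_6) = 0x6942
s_8 = Round(s_7, k_7) = 0xC8E3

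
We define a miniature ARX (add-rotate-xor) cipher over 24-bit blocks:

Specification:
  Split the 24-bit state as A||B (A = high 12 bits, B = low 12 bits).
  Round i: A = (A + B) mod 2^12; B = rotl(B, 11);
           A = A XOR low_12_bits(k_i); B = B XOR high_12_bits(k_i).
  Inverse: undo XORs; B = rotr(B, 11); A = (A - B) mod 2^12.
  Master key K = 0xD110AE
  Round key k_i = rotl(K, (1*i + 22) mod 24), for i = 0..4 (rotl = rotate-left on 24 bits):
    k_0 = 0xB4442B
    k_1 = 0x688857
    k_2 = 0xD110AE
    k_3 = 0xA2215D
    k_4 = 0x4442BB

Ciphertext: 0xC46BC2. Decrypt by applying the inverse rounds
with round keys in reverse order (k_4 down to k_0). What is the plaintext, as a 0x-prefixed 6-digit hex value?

0x2F96D3

s_0 = ciphertext = 0xC46BC2
s_1 = InvRound(s_0, k_4) = 0xFF0F0D
s_2 = InvRound(s_1, k_3) = 0x44FA5E
s_3 = InvRound(s_2, k_2) = 0x643E9E
s_4 = InvRound(s_3, k_1) = 0xDE702D
s_5 = InvRound(s_4, k_0) = 0x2F96D3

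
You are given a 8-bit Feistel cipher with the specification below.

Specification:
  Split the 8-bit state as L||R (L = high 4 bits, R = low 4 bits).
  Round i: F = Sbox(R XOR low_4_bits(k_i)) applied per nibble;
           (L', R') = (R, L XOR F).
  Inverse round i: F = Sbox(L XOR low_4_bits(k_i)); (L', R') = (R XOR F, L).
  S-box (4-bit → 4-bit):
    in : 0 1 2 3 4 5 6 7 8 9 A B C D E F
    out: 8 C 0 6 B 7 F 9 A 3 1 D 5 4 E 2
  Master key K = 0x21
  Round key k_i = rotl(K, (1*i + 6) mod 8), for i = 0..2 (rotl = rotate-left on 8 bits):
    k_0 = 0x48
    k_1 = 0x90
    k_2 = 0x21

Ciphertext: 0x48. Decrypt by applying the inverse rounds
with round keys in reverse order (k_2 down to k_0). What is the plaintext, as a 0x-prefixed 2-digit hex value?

0x16

s_0 = ciphertext = 0x48
s_1 = InvRound(s_0, k_2) = 0xF4
s_2 = InvRound(s_1, k_1) = 0x6F
s_3 = InvRound(s_2, k_0) = 0x16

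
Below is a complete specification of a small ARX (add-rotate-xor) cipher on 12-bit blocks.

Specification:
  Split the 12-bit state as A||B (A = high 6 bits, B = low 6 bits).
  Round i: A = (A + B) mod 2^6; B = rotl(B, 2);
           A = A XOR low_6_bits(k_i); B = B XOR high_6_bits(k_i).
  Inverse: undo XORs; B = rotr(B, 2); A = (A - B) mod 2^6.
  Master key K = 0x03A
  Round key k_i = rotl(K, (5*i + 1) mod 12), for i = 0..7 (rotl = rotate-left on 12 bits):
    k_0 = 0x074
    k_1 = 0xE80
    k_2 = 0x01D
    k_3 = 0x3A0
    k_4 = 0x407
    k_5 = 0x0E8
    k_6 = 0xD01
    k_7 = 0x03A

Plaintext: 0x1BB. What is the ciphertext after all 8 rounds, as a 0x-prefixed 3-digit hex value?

0xD4B

s_0 = plaintext = 0x1BB
s_1 = Round(s_0, k_0) = 0xD6E
s_2 = Round(s_1, k_1) = 0x8C0
s_3 = Round(s_2, k_2) = 0xF80
s_4 = Round(s_3, k_3) = 0x78E
s_5 = Round(s_4, k_4) = 0xAE8
s_6 = Round(s_5, k_5) = 0xEE1
s_7 = Round(s_6, k_6) = 0x772
s_8 = Round(s_7, k_7) = 0xD4B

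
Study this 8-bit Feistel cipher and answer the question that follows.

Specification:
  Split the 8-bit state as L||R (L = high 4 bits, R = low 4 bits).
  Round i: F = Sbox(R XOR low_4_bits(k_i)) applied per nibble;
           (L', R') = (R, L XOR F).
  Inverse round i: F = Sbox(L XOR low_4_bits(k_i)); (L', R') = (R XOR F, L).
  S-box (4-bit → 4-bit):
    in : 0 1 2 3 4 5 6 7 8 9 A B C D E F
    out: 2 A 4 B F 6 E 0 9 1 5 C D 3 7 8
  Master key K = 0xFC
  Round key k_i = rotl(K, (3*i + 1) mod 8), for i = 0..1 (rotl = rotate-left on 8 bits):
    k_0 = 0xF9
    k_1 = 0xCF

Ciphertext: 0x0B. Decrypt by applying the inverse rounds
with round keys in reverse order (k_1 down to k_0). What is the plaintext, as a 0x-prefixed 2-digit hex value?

0x53

s_0 = ciphertext = 0x0B
s_1 = InvRound(s_0, k_1) = 0x30
s_2 = InvRound(s_1, k_0) = 0x53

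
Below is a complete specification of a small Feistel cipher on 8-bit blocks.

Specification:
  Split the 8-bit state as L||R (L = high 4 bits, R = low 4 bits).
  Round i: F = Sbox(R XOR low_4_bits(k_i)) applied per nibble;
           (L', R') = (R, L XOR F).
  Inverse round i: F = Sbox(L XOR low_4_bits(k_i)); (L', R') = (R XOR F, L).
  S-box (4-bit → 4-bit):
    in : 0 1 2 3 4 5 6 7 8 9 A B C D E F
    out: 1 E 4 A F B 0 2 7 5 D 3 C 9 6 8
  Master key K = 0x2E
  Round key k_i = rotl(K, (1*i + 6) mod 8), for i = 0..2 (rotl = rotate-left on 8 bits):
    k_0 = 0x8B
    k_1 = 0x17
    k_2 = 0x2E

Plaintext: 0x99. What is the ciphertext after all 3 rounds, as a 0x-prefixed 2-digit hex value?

0x40

s_0 = plaintext = 0x99
s_1 = Round(s_0, k_0) = 0x9D
s_2 = Round(s_1, k_1) = 0xD4
s_3 = Round(s_2, k_2) = 0x40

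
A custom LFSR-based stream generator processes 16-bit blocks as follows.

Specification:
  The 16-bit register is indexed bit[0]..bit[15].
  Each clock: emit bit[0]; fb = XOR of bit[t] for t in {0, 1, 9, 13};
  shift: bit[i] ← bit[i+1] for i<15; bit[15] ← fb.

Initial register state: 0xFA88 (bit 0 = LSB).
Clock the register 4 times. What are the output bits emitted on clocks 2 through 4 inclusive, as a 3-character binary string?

001

reg_0 = 0xFA88
clock 1: out=0, reg = 0x7D44
clock 2: out=0, reg = 0xBEA2
clock 3: out=0, reg = 0xDF51
clock 4: out=1, reg = 0x6FA8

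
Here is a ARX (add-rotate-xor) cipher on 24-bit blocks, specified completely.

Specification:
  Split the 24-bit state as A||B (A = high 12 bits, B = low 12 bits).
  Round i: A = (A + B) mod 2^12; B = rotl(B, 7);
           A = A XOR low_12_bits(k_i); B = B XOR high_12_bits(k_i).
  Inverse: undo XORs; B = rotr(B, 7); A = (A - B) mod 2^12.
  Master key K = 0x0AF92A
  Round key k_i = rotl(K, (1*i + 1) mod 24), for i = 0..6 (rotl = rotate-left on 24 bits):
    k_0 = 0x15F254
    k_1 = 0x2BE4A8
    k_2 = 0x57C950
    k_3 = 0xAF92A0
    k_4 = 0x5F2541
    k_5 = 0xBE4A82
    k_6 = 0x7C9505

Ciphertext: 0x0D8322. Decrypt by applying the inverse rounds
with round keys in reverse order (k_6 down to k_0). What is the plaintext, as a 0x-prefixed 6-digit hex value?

0x7C49BE

s_0 = ciphertext = 0x0D8322
s_1 = InvRound(s_0, k_6) = 0x874D69
s_2 = InvRound(s_1, k_5) = 0x1491AD
s_3 = InvRound(s_2, k_4) = 0x820BE8
s_4 = InvRound(s_3, k_3) = 0x85E222
s_5 = InvRound(s_4, k_2) = 0x540BCE
s_6 = InvRound(s_5, k_1) = 0x3D6E12
s_7 = InvRound(s_6, k_0) = 0x7C49BE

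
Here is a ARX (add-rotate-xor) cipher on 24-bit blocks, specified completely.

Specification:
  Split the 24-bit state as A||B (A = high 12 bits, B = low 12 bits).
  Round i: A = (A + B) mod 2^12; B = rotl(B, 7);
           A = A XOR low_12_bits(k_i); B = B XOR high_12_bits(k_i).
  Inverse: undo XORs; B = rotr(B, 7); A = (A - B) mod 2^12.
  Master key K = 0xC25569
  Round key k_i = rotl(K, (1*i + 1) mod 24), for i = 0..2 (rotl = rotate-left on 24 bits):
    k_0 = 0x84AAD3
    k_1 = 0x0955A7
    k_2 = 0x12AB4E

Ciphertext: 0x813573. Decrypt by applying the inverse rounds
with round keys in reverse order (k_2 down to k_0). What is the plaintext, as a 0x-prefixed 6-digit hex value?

s_0 = ciphertext = 0x813573
s_1 = InvRound(s_0, k_2) = 0x835B28
s_2 = InvRound(s_1, k_1) = 0x5DB7B7
s_3 = InvRound(s_2, k_0) = 0xF49FBF

0xF49FBF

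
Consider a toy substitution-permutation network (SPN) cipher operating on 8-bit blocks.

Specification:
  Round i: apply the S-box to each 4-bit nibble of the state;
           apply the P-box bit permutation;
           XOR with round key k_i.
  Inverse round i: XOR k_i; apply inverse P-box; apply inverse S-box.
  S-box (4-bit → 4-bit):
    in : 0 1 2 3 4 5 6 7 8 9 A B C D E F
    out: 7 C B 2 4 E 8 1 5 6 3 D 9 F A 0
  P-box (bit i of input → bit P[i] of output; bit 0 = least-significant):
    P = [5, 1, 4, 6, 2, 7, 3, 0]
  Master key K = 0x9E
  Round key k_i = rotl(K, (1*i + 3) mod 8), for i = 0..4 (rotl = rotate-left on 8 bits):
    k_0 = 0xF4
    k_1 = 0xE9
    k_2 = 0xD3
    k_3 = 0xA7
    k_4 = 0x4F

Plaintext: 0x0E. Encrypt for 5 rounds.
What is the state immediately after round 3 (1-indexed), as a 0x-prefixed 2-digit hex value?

0xAB

s_0 = plaintext = 0x0E
s_1 = Round(s_0, k_0) = 0x3A
s_2 = Round(s_1, k_1) = 0x4B
s_3 = Round(s_2, k_2) = 0xAB
s_4 = Round(s_3, k_3) = 0x53
s_5 = Round(s_4, k_4) = 0xC4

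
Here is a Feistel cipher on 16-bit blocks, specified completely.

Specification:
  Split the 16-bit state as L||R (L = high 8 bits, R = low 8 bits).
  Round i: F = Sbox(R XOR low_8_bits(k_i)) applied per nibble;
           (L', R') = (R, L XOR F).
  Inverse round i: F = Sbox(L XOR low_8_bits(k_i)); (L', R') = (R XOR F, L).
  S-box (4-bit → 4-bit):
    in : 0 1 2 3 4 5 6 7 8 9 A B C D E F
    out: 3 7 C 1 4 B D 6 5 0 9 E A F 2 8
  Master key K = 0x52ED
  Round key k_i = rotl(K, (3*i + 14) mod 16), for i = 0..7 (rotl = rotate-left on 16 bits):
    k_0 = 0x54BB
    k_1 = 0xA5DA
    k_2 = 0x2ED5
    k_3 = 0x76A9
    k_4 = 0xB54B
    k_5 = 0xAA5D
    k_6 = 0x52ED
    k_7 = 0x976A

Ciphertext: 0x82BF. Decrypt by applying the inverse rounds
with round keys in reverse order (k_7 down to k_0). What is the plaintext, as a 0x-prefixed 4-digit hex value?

0x2477

s_0 = ciphertext = 0x82BF
s_1 = InvRound(s_0, k_7) = 0x9A82
s_2 = InvRound(s_1, k_6) = 0xE49A
s_3 = InvRound(s_2, k_5) = 0x7AE4
s_4 = InvRound(s_3, k_4) = 0xF37A
s_5 = InvRound(s_4, k_3) = 0xC3F3
s_6 = InvRound(s_5, k_2) = 0x8EC3
s_7 = InvRound(s_6, k_1) = 0x778E
s_8 = InvRound(s_7, k_0) = 0x2477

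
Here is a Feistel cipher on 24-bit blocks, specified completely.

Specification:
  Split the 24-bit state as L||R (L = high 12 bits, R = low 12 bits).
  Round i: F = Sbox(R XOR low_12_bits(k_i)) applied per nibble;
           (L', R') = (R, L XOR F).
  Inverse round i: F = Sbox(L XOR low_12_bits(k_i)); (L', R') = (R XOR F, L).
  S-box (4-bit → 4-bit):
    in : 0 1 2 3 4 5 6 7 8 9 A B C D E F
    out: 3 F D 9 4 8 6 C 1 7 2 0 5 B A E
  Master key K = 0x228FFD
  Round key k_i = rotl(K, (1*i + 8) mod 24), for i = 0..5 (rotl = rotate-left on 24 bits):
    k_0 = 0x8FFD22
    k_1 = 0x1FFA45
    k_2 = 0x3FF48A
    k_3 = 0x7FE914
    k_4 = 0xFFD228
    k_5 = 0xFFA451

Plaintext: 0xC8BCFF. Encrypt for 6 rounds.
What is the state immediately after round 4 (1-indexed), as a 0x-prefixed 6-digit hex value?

s_0 = plaintext = 0xC8BCFF
s_1 = Round(s_0, k_0) = 0xCFF330
s_2 = Round(s_1, k_1) = 0x330B37
s_3 = Round(s_2, k_2) = 0xB37D3B
s_4 = Round(s_3, k_3) = 0xD3BFE9
s_5 = Round(s_4, k_4) = 0xFE9664
s_6 = Round(s_5, k_5) = 0x664271

0xD3BFE9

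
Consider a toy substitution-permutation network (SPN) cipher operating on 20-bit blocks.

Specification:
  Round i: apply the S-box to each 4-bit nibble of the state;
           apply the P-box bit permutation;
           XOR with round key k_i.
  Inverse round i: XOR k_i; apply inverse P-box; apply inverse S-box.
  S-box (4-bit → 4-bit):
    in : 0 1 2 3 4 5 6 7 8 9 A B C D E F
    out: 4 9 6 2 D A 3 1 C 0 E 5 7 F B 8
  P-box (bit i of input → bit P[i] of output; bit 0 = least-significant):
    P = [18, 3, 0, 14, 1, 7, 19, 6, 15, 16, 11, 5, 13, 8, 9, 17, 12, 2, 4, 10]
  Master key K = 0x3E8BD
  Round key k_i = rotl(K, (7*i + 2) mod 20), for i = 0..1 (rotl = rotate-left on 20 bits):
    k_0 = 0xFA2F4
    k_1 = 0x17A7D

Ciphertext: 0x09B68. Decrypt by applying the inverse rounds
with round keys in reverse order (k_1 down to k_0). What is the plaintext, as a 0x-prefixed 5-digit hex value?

0x59E8E

s_0 = ciphertext = 0x09B68
s_1 = InvRound(s_0, k_1) = 0x26698
s_2 = InvRound(s_1, k_0) = 0x59E8E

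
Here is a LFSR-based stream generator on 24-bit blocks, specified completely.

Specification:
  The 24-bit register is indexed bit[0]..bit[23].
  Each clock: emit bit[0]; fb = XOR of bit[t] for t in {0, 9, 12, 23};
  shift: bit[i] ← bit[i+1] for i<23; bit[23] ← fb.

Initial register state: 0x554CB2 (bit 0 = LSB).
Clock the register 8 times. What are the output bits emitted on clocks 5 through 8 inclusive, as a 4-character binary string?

reg_0 = 0x554CB2
clock 1: out=0, reg = 0x2AA659
clock 2: out=1, reg = 0x15532C
clock 3: out=0, reg = 0x0AA996
clock 4: out=0, reg = 0x0554CB
clock 5: out=1, reg = 0x02AA65
clock 6: out=1, reg = 0x015532
clock 7: out=0, reg = 0x80AA99
clock 8: out=1, reg = 0xC0554C

1101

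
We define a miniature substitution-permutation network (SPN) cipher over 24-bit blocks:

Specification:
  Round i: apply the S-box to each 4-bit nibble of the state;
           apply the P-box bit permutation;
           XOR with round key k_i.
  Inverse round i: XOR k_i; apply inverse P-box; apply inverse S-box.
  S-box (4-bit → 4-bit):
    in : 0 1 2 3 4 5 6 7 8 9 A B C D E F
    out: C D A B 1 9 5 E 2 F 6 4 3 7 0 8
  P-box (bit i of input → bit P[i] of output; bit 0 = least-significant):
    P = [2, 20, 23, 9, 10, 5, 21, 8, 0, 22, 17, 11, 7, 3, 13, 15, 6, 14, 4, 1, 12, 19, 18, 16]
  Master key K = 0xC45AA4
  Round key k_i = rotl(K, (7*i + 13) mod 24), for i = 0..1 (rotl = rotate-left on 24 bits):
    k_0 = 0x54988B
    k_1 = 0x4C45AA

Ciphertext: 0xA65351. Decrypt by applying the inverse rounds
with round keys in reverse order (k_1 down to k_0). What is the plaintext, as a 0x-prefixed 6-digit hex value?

s_0 = ciphertext = 0xA65351
s_1 = InvRound(s_0, k_1) = 0xC1CDD0
s_2 = InvRound(s_1, k_0) = 0x19845A

0x19845A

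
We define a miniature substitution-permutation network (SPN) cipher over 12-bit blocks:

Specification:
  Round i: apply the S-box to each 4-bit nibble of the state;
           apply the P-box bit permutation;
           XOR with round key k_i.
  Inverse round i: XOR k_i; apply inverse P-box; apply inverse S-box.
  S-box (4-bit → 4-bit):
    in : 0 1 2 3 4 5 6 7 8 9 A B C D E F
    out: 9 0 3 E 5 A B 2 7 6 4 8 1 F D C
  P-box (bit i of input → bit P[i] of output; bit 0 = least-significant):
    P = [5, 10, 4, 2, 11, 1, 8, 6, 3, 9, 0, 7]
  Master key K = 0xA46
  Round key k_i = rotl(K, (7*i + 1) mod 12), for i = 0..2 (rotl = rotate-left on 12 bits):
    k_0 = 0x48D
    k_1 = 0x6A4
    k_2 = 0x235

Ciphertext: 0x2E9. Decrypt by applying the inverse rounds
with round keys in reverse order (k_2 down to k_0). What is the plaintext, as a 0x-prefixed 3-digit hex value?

0xB0D

s_0 = ciphertext = 0x2E9
s_1 = InvRound(s_0, k_2) = 0x0BF
s_2 = InvRound(s_1, k_1) = 0x879
s_3 = InvRound(s_2, k_0) = 0xB0D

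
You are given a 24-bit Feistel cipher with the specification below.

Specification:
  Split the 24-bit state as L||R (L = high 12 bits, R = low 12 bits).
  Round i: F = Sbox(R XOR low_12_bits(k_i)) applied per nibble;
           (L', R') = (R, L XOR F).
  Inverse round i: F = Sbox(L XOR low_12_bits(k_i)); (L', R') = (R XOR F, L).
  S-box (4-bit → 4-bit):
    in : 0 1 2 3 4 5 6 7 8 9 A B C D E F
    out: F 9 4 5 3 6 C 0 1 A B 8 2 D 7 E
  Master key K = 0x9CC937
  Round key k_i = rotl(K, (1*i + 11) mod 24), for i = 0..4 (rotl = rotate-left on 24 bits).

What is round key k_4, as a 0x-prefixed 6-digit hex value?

K = 0x9CC937
k_0 = rotl(K, (1*0+11) mod 24) = rotl(K, 11) = 0x49BCE6
k_1 = rotl(K, (1*1+11) mod 24) = rotl(K, 12) = 0x9379CC
k_2 = rotl(K, (1*2+11) mod 24) = rotl(K, 13) = 0x26F399
k_3 = rotl(K, (1*3+11) mod 24) = rotl(K, 14) = 0x4DE732
k_4 = rotl(K, (1*4+11) mod 24) = rotl(K, 15) = 0x9BCE64

0x9BCE64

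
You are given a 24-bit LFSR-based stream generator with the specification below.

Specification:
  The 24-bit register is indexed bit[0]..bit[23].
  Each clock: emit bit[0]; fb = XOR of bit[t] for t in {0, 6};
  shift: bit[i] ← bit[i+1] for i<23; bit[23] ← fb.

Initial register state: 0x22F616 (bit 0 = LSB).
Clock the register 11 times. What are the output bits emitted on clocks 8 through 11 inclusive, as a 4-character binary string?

reg_0 = 0x22F616
clock 1: out=0, reg = 0x117B0B
clock 2: out=1, reg = 0x88BD85
clock 3: out=1, reg = 0xC45EC2
clock 4: out=0, reg = 0xE22F61
clock 5: out=1, reg = 0x7117B0
clock 6: out=0, reg = 0x388BD8
clock 7: out=0, reg = 0x9C45EC
clock 8: out=0, reg = 0xCE22F6
clock 9: out=0, reg = 0xE7117B
clock 10: out=1, reg = 0x7388BD
clock 11: out=1, reg = 0xB9C45E

0011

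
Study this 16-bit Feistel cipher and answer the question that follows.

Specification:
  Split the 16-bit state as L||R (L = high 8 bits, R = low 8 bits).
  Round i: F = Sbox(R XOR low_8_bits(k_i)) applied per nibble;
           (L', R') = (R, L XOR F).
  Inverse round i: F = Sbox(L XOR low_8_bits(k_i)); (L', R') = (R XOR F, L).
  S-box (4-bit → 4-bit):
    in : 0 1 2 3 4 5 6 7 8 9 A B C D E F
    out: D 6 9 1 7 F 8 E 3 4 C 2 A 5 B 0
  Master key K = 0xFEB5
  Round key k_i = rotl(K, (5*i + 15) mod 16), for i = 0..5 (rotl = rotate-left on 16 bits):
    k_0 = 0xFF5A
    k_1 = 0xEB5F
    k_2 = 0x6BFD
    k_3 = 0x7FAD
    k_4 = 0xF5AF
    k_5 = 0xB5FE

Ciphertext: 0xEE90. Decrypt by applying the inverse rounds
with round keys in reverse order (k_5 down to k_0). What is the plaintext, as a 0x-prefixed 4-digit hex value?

s_0 = ciphertext = 0xEE90
s_1 = InvRound(s_0, k_5) = 0xFDEE
s_2 = InvRound(s_1, k_4) = 0x17FD
s_3 = InvRound(s_2, k_3) = 0xD117
s_4 = InvRound(s_3, k_2) = 0x8DD1
s_5 = InvRound(s_4, k_1) = 0x888D
s_6 = InvRound(s_5, k_0) = 0xD488

0xD488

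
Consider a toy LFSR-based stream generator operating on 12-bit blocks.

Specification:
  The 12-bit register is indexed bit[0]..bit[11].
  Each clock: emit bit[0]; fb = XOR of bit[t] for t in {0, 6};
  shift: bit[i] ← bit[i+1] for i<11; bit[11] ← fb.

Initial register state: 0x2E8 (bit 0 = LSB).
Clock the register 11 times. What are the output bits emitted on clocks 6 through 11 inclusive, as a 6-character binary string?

111010

reg_0 = 0x2E8
clock 1: out=0, reg = 0x974
clock 2: out=0, reg = 0xCBA
clock 3: out=0, reg = 0x65D
clock 4: out=1, reg = 0x32E
clock 5: out=0, reg = 0x197
clock 6: out=1, reg = 0x8CB
clock 7: out=1, reg = 0x465
clock 8: out=1, reg = 0x232
clock 9: out=0, reg = 0x119
clock 10: out=1, reg = 0x88C
clock 11: out=0, reg = 0x446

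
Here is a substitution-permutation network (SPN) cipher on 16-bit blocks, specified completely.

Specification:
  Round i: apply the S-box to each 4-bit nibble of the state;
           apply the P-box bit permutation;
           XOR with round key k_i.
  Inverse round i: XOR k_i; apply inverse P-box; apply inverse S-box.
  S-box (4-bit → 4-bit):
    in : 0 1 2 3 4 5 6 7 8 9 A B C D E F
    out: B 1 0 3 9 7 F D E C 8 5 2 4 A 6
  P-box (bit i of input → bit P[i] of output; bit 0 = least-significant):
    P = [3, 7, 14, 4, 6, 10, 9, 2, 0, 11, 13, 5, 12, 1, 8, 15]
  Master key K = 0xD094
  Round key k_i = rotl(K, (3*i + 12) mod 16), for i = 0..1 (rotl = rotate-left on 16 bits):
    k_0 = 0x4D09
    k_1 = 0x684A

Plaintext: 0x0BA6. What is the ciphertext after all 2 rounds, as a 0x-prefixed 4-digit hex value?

0x1BD6

s_0 = plaintext = 0x0BA6
s_1 = Round(s_0, k_0) = 0xBD96
s_2 = Round(s_1, k_1) = 0x1BD6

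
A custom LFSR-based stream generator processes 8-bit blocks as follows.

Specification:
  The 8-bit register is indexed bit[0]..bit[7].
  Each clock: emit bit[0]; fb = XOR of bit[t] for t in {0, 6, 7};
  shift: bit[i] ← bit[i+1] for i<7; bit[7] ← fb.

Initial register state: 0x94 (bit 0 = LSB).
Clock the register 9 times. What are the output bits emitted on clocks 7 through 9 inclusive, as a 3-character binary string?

reg_0 = 0x94
clock 1: out=0, reg = 0xCA
clock 2: out=0, reg = 0x65
clock 3: out=1, reg = 0x32
clock 4: out=0, reg = 0x19
clock 5: out=1, reg = 0x8C
clock 6: out=0, reg = 0xC6
clock 7: out=0, reg = 0x63
clock 8: out=1, reg = 0x31
clock 9: out=1, reg = 0x98

011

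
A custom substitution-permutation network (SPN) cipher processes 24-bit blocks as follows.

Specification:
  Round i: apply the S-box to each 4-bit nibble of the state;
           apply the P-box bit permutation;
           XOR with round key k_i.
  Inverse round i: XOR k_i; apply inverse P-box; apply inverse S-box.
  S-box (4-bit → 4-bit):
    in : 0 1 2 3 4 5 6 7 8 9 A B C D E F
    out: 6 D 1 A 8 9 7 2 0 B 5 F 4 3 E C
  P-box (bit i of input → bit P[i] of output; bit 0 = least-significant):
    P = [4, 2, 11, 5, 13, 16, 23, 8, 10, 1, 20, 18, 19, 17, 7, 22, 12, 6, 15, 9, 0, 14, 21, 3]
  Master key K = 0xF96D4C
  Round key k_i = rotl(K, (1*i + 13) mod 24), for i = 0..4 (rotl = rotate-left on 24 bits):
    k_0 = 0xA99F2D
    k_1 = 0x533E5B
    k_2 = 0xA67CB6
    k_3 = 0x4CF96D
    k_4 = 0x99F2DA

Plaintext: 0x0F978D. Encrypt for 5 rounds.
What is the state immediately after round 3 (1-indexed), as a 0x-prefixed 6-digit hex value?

0xF088AA

s_0 = plaintext = 0x0F978D
s_1 = Round(s_0, k_0) = 0xC35D3B
s_2 = Round(s_1, k_1) = 0x3A312D
s_3 = Round(s_2, k_2) = 0xF088AA
s_4 = Round(s_3, k_3) = 0xEC5135
s_5 = Round(s_4, k_4) = 0xE437E2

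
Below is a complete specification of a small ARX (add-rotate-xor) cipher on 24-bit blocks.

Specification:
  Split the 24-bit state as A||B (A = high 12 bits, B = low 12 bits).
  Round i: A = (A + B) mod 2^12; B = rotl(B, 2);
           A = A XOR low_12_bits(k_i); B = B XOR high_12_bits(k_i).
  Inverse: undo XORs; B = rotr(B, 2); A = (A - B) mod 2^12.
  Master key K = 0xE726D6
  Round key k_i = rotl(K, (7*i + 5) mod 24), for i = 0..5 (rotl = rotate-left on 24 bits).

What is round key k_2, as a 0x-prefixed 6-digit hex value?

K = 0xE726D6
k_0 = rotl(K, (7*0+5) mod 24) = rotl(K, 5) = 0xE4DADC
k_1 = rotl(K, (7*1+5) mod 24) = rotl(K, 12) = 0x6D6E72
k_2 = rotl(K, (7*2+5) mod 24) = rotl(K, 19) = 0xB73936

0xB73936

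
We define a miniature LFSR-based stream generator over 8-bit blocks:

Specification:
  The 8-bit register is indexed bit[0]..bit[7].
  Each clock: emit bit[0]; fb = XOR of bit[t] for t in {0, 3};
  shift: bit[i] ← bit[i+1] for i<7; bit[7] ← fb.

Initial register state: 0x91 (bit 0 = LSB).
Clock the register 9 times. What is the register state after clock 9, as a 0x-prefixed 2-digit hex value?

reg_0 = 0x91
clock 1: out=1, reg = 0xC8
clock 2: out=0, reg = 0xE4
clock 3: out=0, reg = 0x72
clock 4: out=0, reg = 0x39
clock 5: out=1, reg = 0x1C
clock 6: out=0, reg = 0x8E
clock 7: out=0, reg = 0xC7
clock 8: out=1, reg = 0xE3
clock 9: out=1, reg = 0xF1

0xF1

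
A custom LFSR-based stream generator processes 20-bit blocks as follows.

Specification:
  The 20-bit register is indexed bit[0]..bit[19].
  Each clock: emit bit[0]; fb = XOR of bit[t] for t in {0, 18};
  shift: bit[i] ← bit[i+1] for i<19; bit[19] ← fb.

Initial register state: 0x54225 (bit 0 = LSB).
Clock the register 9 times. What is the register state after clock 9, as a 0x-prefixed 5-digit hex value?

reg_0 = 0x54225
clock 1: out=1, reg = 0x2A112
clock 2: out=0, reg = 0x15089
clock 3: out=1, reg = 0x8A844
clock 4: out=0, reg = 0x45422
clock 5: out=0, reg = 0xA2A11
clock 6: out=1, reg = 0xD1508
clock 7: out=0, reg = 0xE8A84
clock 8: out=0, reg = 0xF4542
clock 9: out=0, reg = 0xFA2A1

0xFA2A1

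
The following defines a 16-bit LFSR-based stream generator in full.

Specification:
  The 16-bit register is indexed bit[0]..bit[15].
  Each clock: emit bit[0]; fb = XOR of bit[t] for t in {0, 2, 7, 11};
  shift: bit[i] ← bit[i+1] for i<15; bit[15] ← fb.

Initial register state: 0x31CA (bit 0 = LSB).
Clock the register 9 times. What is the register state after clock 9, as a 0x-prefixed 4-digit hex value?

reg_0 = 0x31CA
clock 1: out=0, reg = 0x98E5
clock 2: out=1, reg = 0x4C72
clock 3: out=0, reg = 0xA639
clock 4: out=1, reg = 0xD31C
clock 5: out=0, reg = 0xE98E
clock 6: out=0, reg = 0xF4C7
clock 7: out=1, reg = 0xFA63
clock 8: out=1, reg = 0x7D31
clock 9: out=1, reg = 0x3E98

0x3E98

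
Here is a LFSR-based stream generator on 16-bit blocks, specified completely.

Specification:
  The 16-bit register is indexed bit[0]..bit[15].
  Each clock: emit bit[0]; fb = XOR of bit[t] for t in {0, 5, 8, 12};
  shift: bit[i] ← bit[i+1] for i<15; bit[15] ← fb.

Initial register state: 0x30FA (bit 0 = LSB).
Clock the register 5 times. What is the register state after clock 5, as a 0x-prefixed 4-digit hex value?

reg_0 = 0x30FA
clock 1: out=0, reg = 0x187D
clock 2: out=1, reg = 0x8C3E
clock 3: out=0, reg = 0xC61F
clock 4: out=1, reg = 0xE30F
clock 5: out=1, reg = 0x7187

0x7187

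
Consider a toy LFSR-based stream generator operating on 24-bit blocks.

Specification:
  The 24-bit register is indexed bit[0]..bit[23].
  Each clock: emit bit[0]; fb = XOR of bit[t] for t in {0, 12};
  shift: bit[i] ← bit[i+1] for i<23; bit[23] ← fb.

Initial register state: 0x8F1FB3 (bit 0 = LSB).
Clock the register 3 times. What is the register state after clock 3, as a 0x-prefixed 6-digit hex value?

0x51E3F6

reg_0 = 0x8F1FB3
clock 1: out=1, reg = 0x478FD9
clock 2: out=1, reg = 0xA3C7EC
clock 3: out=0, reg = 0x51E3F6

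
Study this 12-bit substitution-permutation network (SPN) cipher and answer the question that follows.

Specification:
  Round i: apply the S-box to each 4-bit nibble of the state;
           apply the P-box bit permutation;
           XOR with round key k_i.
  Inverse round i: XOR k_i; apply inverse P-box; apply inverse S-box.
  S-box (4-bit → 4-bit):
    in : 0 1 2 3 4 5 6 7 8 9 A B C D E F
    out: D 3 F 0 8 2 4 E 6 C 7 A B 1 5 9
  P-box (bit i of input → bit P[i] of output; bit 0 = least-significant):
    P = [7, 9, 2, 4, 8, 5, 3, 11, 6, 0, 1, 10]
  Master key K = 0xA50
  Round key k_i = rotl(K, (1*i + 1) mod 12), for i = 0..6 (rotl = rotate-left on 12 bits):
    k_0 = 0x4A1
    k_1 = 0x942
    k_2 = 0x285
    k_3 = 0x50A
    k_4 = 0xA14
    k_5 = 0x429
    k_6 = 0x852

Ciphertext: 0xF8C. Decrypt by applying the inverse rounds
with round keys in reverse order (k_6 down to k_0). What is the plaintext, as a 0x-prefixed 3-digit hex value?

s_0 = ciphertext = 0xF8C
s_1 = InvRound(s_0, k_6) = 0x0E2
s_2 = InvRound(s_1, k_5) = 0x26D
s_3 = InvRound(s_2, k_4) = 0x174
s_4 = InvRound(s_3, k_3) = 0x089
s_5 = InvRound(s_4, k_2) = 0x368
s_6 = InvRound(s_5, k_1) = 0x675
s_7 = InvRound(s_6, k_0) = 0xD32

0xD32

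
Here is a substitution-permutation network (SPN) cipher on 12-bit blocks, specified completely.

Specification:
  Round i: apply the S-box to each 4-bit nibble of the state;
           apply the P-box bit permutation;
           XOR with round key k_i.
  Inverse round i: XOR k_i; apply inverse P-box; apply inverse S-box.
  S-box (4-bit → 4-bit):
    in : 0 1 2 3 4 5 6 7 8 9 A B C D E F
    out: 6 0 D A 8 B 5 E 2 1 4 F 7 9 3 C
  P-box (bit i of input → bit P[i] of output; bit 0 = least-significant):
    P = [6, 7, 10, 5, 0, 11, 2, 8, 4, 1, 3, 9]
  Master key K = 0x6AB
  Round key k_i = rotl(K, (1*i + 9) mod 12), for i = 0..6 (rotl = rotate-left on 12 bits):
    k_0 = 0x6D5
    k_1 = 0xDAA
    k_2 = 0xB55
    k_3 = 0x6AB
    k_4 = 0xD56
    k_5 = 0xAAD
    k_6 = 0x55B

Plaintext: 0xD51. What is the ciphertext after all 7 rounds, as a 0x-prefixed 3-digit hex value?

0x0C0

s_0 = plaintext = 0xD51
s_1 = Round(s_0, k_0) = 0xDC4
s_2 = Round(s_1, k_1) = 0x79F
s_3 = Round(s_2, k_2) = 0xD7E
s_4 = Round(s_3, k_3) = 0xD7F
s_5 = Round(s_4, k_4) = 0x262
s_6 = Round(s_5, k_5) = 0xCD0
s_7 = Round(s_6, k_6) = 0x0C0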